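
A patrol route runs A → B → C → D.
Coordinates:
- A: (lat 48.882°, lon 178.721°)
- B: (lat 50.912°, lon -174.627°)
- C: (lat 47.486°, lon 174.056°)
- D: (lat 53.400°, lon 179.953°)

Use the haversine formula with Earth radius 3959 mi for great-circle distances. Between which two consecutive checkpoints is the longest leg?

Leg distances:
A→B: 327.5 mi
B→C: 562.4 mi
C→D: 483.7 mi
The longest leg is B–C at 562.4 mi.

B–C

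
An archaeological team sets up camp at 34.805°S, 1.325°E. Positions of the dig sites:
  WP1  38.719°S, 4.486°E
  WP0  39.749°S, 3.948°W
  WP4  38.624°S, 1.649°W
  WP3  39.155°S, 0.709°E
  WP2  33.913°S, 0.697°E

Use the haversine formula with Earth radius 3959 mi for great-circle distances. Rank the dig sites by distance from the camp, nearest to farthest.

WP2, WP3, WP4, WP1, WP0

Distance from the camp at 34.805°S, 1.325°E to each:
WP2 33.913°S, 0.697°E: 71.3 mi
WP3 39.155°S, 0.709°E: 302.5 mi
WP4 38.624°S, 1.649°W: 311.0 mi
WP1 38.719°S, 4.486°E: 322.1 mi
WP0 39.749°S, 3.948°W: 447.9 mi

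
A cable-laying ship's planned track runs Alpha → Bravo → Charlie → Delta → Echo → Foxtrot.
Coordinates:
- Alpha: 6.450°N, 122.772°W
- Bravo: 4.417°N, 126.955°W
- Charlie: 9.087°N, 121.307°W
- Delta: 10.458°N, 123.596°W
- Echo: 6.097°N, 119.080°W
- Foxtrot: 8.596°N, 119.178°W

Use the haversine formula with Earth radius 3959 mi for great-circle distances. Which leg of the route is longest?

Leg distances:
Alpha→Bravo: 320.2 mi
Bravo→Charlie: 504.2 mi
Charlie→Delta: 182.4 mi
Delta→Echo: 431.4 mi
Echo→Foxtrot: 172.8 mi
The longest leg is Bravo–Charlie at 504.2 mi.

Bravo–Charlie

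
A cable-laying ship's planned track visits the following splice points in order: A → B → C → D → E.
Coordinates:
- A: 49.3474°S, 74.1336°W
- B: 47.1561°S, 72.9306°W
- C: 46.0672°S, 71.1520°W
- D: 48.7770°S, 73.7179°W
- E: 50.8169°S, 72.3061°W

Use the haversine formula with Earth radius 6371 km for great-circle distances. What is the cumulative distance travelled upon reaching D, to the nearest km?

Leg distances:
A→B: 259.4 km  (cumulative 259.4 km)
B→C: 182.0 km  (cumulative 441.4 km)
C→D: 357.8 km  (cumulative 799.2 km)
Cumulative distance at D ≈ 799 km.

799 km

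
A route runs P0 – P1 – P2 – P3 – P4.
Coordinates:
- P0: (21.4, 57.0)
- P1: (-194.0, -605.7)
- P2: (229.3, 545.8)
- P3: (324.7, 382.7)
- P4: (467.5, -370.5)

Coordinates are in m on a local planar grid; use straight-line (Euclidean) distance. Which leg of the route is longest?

P1–P2

Leg distances:
P0→P1: 696.8 m
P1→P2: 1226.8 m
P2→P3: 189.0 m
P3→P4: 766.6 m
The longest leg is P1–P2 at 1226.8 m.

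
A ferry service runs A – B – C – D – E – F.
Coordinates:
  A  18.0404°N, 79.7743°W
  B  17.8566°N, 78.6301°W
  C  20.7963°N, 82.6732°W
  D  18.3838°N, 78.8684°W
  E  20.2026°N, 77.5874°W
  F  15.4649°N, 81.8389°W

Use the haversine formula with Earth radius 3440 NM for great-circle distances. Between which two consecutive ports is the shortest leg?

Leg distances:
A→B: 66.3 NM
B→C: 289.1 NM
C→D: 259.4 NM
D→E: 131.1 NM
E→F: 374.0 NM
The shortest leg is A–B at 66.3 NM.

A–B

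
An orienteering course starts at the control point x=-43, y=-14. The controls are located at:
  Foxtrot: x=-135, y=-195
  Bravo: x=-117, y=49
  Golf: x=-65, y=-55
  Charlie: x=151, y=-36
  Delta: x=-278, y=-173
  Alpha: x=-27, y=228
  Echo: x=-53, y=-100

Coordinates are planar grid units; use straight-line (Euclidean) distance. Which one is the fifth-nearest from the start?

Distance to each, sorted:
Golf: 46.5
Echo: 86.6
Bravo: 97.2
Charlie: 195.2
Foxtrot: 203.0
Alpha: 242.5
Delta: 283.7
The fifth-nearest is Foxtrot at 203.0.

Foxtrot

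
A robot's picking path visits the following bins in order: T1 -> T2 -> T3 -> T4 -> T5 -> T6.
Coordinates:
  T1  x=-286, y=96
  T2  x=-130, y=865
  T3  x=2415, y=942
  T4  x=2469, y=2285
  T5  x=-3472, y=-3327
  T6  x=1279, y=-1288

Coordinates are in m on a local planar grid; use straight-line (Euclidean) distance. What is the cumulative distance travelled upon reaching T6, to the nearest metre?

18017 m

Leg distances:
T1→T2: 784.7 m  (cumulative 784.7 m)
T2→T3: 2546.2 m  (cumulative 3330.8 m)
T3→T4: 1344.1 m  (cumulative 4674.9 m)
T4→T5: 8172.5 m  (cumulative 12847.4 m)
T5→T6: 5170.1 m  (cumulative 18017.5 m)
Cumulative distance at T6 ≈ 18017 m.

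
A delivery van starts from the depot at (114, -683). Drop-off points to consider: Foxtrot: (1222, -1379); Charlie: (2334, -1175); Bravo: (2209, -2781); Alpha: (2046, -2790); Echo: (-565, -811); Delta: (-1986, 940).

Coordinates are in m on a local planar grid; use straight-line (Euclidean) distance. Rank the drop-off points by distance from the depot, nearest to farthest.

Distance from the depot at (114, -683) to each:
Echo (-565, -811): 691.0 m
Foxtrot (1222, -1379): 1308.5 m
Charlie (2334, -1175): 2273.9 m
Delta (-1986, 940): 2654.1 m
Alpha (2046, -2790): 2858.7 m
Bravo (2209, -2781): 2964.9 m

Echo, Foxtrot, Charlie, Delta, Alpha, Bravo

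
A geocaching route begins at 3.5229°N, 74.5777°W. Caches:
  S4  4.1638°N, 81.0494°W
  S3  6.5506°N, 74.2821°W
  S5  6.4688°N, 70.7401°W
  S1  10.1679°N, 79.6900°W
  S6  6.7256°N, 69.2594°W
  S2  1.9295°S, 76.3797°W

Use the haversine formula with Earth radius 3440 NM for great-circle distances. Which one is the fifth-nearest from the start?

S4

Distances from the start (3.5229°N, 74.5777°W):
S3: 182.6 NM
S5: 289.8 NM
S2: 344.8 NM
S6: 371.6 NM
S4: 389.6 NM
S1: 501.9 NM
The fifth-nearest is S4 at 389.6 NM.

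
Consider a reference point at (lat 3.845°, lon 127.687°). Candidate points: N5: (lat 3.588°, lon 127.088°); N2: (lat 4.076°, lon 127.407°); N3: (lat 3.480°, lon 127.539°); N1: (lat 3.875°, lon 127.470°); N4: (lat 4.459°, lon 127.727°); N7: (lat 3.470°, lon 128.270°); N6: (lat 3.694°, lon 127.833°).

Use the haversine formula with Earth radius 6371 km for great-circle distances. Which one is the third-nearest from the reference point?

Distance to each, sorted:
N6: 23.3 km
N1: 24.3 km
N2: 40.3 km
N3: 43.8 km
N4: 68.4 km
N5: 72.3 km
N7: 77.0 km
The third-nearest is N2 at 40.3 km.

N2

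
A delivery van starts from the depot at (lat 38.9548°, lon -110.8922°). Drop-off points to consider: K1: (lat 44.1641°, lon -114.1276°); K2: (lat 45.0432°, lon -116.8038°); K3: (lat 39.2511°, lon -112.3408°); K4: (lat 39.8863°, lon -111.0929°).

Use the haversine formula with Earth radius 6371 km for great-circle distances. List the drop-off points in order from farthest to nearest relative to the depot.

K2, K1, K3, K4

Distance from the depot at (lat 38.9548°, lon -110.8922°) to each:
K2 (lat 45.0432°, lon -116.8038°): 834.3 km
K1 (lat 44.1641°, lon -114.1276°): 638.6 km
K3 (lat 39.2511°, lon -112.3408°): 129.3 km
K4 (lat 39.8863°, lon -111.0929°): 105.0 km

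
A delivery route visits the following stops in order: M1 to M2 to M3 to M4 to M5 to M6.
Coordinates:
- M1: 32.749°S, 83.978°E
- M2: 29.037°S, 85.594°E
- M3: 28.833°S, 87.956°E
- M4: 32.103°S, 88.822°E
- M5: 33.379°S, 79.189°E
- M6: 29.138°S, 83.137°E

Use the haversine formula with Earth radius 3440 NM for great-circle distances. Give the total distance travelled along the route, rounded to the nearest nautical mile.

Leg distances:
M1→M2: 237.9 NM  (cumulative 237.9 NM)
M2→M3: 124.7 NM  (cumulative 362.6 NM)
M3→M4: 201.4 NM  (cumulative 564.0 NM)
M4→M5: 492.3 NM  (cumulative 1056.3 NM)
M5→M6: 325.3 NM  (cumulative 1381.6 NM)
Total route length ≈ 1382 NM.

1382 NM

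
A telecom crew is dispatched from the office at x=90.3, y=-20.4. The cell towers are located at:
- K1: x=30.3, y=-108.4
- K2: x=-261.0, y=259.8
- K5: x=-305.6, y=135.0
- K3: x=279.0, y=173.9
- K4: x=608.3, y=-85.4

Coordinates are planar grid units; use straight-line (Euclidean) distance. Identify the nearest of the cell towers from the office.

K1

Distances from the office (x=90.3, y=-20.4):
K1: 106.5
K3: 270.9
K5: 425.3
K2: 449.4
K4: 522.1
The nearest is K1 at 106.5.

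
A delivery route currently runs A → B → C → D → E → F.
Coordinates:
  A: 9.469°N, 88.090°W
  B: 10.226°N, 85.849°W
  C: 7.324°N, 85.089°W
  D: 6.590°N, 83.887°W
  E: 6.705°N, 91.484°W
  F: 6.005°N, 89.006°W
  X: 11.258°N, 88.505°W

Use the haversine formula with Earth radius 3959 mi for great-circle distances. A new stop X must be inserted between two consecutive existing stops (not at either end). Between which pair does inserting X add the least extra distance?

Added distance for inserting X between each consecutive pair:
A–B: 159.4 mi
B–C: 344.7 mi
C–D: 712.1 mi
D–E: 304.0 mi
E–F: 562.2 mi
Smallest added distance is 159.4 mi, inserting between A and B.

between A and B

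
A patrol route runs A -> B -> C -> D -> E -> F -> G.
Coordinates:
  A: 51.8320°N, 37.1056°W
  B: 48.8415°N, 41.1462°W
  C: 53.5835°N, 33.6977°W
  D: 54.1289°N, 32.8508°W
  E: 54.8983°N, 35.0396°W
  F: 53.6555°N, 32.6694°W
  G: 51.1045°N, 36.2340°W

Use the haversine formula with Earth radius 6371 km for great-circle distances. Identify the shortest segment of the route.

C–D

Leg distances:
A→B: 439.0 km
B→C: 739.0 km
C→D: 82.2 km
D→E: 165.2 km
E→F: 206.8 km
F→G: 372.7 km
The shortest leg is C–D at 82.2 km.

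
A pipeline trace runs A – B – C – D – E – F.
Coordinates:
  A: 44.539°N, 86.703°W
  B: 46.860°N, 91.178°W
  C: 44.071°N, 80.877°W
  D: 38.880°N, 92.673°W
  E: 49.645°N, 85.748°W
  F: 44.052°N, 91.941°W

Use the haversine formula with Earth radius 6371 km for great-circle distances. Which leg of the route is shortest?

Leg distances:
A→B: 432.8 km
B→C: 860.3 km
C→D: 1138.1 km
D→E: 1316.6 km
E→F: 779.6 km
The shortest leg is A–B at 432.8 km.

A–B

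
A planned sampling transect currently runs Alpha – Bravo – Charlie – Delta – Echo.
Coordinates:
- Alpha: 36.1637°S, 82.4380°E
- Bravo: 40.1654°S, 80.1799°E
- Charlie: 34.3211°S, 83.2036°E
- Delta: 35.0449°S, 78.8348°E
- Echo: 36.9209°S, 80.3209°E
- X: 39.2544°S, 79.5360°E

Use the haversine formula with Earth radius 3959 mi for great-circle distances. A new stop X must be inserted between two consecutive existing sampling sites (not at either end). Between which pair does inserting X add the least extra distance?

between Bravo and Charlie

Added distance for inserting X between each consecutive pair:
Alpha–Bravo: 35.2 mi
Bravo–Charlie: 31.6 mi
Charlie–Delta: 436.8 mi
Delta–Echo: 306.2 mi
Smallest added distance is 31.6 mi, inserting between Bravo and Charlie.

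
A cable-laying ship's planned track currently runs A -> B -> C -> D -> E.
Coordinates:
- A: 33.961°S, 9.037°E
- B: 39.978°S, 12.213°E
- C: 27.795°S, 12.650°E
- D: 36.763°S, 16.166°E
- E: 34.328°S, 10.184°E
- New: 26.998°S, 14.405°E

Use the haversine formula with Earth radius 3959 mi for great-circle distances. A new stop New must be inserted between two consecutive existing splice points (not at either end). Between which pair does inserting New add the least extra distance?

between C and D

Added distance for inserting New between each consecutive pair:
A–B: 1031.9 mi
B–C: 184.4 mi
C–D: 150.8 mi
D–E: 871.7 mi
Smallest added distance is 150.8 mi, inserting between C and D.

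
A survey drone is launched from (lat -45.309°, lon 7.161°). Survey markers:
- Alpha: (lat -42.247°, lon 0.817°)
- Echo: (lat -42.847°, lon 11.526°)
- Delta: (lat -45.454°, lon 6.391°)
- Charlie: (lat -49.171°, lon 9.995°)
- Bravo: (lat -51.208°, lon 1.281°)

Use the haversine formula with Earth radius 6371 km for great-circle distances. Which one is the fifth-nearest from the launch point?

Distance to each, sorted:
Delta: 62.3 km
Echo: 443.2 km
Charlie: 479.7 km
Alpha: 612.4 km
Bravo: 786.7 km
The fifth-nearest is Bravo at 786.7 km.

Bravo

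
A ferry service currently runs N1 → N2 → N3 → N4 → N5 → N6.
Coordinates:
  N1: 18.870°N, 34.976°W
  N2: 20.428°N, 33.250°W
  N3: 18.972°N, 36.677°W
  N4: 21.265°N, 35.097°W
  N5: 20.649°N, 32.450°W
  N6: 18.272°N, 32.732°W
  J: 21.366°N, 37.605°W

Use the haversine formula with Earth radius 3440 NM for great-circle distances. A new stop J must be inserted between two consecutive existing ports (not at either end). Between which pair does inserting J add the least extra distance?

between N3 and N4

Added distance for inserting J between each consecutive pair:
N1–N2: 326.2 NM
N2–N3: 191.1 NM
N3–N4: 129.4 NM
N4–N5: 279.6 NM
N5–N6: 480.5 NM
Smallest added distance is 129.4 NM, inserting between N3 and N4.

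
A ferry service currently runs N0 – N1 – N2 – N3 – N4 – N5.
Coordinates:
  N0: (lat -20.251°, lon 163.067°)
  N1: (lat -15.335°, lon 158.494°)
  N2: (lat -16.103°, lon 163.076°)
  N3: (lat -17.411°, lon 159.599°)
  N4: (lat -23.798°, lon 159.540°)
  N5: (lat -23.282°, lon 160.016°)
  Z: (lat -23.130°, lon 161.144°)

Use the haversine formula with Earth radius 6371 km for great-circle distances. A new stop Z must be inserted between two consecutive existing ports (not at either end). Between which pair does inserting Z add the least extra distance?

between N3 and N4

Added distance for inserting Z between each consecutive pair:
N0–N1: 556.9 km
N1–N2: 1219.5 km
N2–N3: 1065.4 km
N3–N4: 125.5 km
N4–N5: 221.0 km
Smallest added distance is 125.5 km, inserting between N3 and N4.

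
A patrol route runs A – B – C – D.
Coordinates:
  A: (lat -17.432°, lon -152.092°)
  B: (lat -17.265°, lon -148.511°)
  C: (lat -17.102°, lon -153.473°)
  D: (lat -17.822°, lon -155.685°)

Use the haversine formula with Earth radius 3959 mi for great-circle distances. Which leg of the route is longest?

Leg distances:
A→B: 236.5 mi
B→C: 327.7 mi
C→D: 154.1 mi
The longest leg is B–C at 327.7 mi.

B–C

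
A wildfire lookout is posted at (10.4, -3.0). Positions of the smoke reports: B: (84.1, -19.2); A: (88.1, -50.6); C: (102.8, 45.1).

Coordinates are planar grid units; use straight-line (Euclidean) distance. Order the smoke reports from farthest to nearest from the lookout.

Distances from the lookout:
C (102.8, 45.1): 104.2
A (88.1, -50.6): 91.1
B (84.1, -19.2): 75.5

C, A, B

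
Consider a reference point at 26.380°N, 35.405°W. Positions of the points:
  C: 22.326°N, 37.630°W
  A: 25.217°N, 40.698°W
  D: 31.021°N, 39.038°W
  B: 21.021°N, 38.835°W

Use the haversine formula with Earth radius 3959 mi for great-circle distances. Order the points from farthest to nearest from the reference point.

B, D, A, C

Distance from the reference point at 26.380°N, 35.405°W to each:
B 21.021°N, 38.835°W: 429.1 mi
D 31.021°N, 39.038°W: 388.9 mi
A 25.217°N, 40.698°W: 338.9 mi
C 22.326°N, 37.630°W: 313.2 mi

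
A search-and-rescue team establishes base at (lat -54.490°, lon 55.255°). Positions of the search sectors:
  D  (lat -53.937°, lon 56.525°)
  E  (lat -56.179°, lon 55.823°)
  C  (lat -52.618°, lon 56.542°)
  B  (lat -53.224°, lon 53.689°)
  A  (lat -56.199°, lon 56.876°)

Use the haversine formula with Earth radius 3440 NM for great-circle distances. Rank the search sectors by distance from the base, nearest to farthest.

D, B, E, A, C

Distances from the base:
D (lat -53.937°, lon 56.525°): 55.6 NM
B (lat -53.224°, lon 53.689°): 94.1 NM
E (lat -56.179°, lon 55.823°): 103.2 NM
A (lat -56.199°, lon 56.876°): 116.6 NM
C (lat -52.618°, lon 56.542°): 121.4 NM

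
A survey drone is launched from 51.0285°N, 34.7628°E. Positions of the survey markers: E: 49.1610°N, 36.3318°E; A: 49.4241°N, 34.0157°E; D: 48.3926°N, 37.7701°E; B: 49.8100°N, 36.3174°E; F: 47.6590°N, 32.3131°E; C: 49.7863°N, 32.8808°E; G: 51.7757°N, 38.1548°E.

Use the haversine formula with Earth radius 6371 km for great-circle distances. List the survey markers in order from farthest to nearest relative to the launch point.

F, D, G, E, C, A, B

Distance from the launch point at 51.0285°N, 34.7628°E to each:
F 47.6590°N, 32.3131°E: 414.5 km
D 48.3926°N, 37.7701°E: 364.2 km
G 51.7757°N, 38.1548°E: 249.5 km
E 49.1610°N, 36.3318°E: 235.9 km
C 49.7863°N, 32.8808°E: 192.0 km
A 49.4241°N, 34.0157°E: 186.1 km
B 49.8100°N, 36.3174°E: 174.6 km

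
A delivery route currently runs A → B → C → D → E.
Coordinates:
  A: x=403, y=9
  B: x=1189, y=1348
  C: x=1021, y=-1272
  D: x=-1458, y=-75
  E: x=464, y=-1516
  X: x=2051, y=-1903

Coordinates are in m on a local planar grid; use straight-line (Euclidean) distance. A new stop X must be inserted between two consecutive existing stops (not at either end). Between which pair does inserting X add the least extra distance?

Added distance for inserting X between each consecutive pair:
A–B: 4334.9 m
B–C: 1945.9 m
C–D: 2411.7 m
D–E: 3187.9 m
Smallest added distance is 1945.9 m, inserting between B and C.

between B and C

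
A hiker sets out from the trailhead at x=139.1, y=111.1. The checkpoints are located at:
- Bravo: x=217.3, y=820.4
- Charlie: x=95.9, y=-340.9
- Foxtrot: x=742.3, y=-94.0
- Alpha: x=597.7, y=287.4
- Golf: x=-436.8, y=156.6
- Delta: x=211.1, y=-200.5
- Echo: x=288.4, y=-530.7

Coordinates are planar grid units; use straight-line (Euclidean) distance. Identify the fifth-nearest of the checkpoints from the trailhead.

Distance to each, sorted:
Delta: 319.8
Charlie: 454.1
Alpha: 491.3
Golf: 577.7
Foxtrot: 637.1
Echo: 658.9
Bravo: 713.6
The fifth-nearest is Foxtrot at 637.1.

Foxtrot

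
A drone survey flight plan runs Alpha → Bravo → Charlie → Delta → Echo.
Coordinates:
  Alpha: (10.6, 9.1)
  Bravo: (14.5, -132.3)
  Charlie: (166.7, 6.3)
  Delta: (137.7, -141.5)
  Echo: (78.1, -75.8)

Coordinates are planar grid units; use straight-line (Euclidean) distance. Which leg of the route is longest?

Bravo–Charlie

Leg distances:
Alpha→Bravo: 141.5
Bravo→Charlie: 205.9
Charlie→Delta: 150.6
Delta→Echo: 88.7
The longest leg is Bravo–Charlie at 205.9.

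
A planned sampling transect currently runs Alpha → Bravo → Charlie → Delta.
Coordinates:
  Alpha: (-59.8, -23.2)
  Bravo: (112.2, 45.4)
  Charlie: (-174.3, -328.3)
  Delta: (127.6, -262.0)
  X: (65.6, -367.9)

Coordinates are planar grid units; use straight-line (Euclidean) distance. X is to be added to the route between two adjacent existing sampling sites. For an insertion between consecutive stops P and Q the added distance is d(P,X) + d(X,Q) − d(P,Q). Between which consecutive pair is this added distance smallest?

between Charlie and Delta

Added distance for inserting X between each consecutive pair:
Alpha–Bravo: 597.5
Bravo–Charlie: 188.2
Charlie–Delta: 56.8
Smallest added distance is 56.8, inserting between Charlie and Delta.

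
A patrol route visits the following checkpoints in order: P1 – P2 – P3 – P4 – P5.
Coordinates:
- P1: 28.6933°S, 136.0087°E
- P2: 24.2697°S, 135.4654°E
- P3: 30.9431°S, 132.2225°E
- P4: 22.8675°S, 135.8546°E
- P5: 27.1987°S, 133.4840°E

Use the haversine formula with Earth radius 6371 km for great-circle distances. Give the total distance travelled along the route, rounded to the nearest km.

2807 km

Leg distances:
P1→P2: 494.8 km  (cumulative 494.8 km)
P2→P3: 807.8 km  (cumulative 1302.6 km)
P3→P4: 967.3 km  (cumulative 2269.9 km)
P4→P5: 537.5 km  (cumulative 2807.5 km)
Total route length ≈ 2807 km.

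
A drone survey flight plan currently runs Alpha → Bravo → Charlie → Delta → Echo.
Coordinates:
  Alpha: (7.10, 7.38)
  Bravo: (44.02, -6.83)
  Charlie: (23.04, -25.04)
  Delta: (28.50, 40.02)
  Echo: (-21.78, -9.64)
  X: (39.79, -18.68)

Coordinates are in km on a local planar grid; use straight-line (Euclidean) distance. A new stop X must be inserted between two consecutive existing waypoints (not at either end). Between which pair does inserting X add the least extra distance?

Added distance for inserting X between each consecutive pair:
Alpha–Bravo: 14.8 km
Bravo–Charlie: 2.7 km
Charlie–Delta: 12.4 km
Delta–Echo: 51.3 km
Smallest added distance is 2.7 km, inserting between Bravo and Charlie.

between Bravo and Charlie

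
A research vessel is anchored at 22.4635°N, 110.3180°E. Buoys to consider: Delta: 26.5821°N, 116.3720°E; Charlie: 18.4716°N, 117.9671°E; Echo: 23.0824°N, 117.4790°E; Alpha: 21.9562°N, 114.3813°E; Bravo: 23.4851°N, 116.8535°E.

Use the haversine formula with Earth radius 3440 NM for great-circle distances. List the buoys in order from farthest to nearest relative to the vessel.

Distance from the vessel at 22.4635°N, 110.3180°E to each:
Charlie 18.4716°N, 117.9671°E: 492.4 NM
Delta 26.5821°N, 116.3720°E: 412.8 NM
Echo 23.0824°N, 117.4790°E: 398.1 NM
Bravo 23.4851°N, 116.8535°E: 366.4 NM
Alpha 21.9562°N, 114.3813°E: 227.9 NM

Charlie, Delta, Echo, Bravo, Alpha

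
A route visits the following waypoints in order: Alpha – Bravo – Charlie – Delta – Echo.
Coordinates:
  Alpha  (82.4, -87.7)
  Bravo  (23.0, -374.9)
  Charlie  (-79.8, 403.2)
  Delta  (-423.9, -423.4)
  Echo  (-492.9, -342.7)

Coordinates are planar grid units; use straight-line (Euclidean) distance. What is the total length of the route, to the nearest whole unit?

Leg distances:
Alpha→Bravo: 293.3  (cumulative 293.3)
Bravo→Charlie: 784.9  (cumulative 1078.1)
Charlie→Delta: 895.4  (cumulative 1973.5)
Delta→Echo: 106.2  (cumulative 2079.7)
Total route length ≈ 2080.

2080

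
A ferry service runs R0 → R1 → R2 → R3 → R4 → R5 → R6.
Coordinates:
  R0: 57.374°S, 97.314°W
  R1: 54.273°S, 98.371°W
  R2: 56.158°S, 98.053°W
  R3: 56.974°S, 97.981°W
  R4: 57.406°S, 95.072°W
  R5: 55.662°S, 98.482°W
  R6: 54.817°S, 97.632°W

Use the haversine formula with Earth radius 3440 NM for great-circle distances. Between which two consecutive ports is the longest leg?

Leg distances:
R0→R1: 189.6 NM
R1→R2: 113.7 NM
R2→R3: 49.0 NM
R3→R4: 98.1 NM
R4→R5: 153.9 NM
R5→R6: 58.5 NM
The longest leg is R0–R1 at 189.6 NM.

R0–R1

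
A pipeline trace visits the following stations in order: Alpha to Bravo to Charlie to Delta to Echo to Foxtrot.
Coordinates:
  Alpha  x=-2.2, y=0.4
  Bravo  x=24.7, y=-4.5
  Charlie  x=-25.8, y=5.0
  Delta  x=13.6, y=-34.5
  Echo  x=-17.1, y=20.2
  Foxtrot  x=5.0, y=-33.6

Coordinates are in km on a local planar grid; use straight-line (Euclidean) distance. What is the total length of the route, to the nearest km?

Leg distances:
Alpha→Bravo: 27.3 km  (cumulative 27.3 km)
Bravo→Charlie: 51.4 km  (cumulative 78.7 km)
Charlie→Delta: 55.8 km  (cumulative 134.5 km)
Delta→Echo: 62.7 km  (cumulative 197.2 km)
Echo→Foxtrot: 58.2 km  (cumulative 255.4 km)
Total route length ≈ 255 km.

255 km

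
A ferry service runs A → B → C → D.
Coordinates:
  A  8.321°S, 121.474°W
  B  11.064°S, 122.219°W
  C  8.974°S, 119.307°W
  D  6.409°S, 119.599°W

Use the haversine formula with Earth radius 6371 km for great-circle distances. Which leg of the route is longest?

B–C

Leg distances:
A→B: 315.7 km
B→C: 394.5 km
C→D: 287.0 km
The longest leg is B–C at 394.5 km.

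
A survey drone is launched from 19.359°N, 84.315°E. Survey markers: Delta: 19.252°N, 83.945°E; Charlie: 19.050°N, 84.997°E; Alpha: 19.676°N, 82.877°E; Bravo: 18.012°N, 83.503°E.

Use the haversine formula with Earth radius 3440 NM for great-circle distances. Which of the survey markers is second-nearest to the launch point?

Charlie

Distance to each, sorted:
Delta: 21.9 NM
Charlie: 42.9 NM
Alpha: 83.6 NM
Bravo: 93.1 NM
The second-nearest is Charlie at 42.9 NM.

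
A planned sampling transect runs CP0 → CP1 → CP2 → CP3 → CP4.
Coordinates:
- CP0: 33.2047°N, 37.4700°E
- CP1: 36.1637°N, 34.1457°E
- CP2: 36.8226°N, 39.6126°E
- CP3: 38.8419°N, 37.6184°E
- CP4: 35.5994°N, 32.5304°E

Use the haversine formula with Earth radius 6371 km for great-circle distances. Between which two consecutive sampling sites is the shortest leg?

CP2–CP3

Leg distances:
CP0→CP1: 447.9 km
CP1→CP2: 494.1 km
CP2→CP3: 284.7 km
CP3→CP4: 576.9 km
The shortest leg is CP2–CP3 at 284.7 km.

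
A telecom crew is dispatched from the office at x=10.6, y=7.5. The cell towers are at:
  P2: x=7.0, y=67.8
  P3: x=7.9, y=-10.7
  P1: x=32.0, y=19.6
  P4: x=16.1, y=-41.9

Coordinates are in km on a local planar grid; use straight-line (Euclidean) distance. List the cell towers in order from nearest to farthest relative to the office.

P3, P1, P4, P2

Distances from the office:
P3 x=7.9, y=-10.7: 18.4 km
P1 x=32.0, y=19.6: 24.6 km
P4 x=16.1, y=-41.9: 49.7 km
P2 x=7.0, y=67.8: 60.4 km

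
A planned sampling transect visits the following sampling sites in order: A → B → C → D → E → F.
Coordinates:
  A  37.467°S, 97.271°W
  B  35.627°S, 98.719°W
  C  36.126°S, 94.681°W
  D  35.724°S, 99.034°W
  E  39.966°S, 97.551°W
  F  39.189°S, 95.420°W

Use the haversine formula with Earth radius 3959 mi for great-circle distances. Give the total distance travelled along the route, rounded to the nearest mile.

1054 mi

Leg distances:
A→B: 150.4 mi  (cumulative 150.4 mi)
B→C: 228.7 mi  (cumulative 379.1 mi)
C→D: 245.1 mi  (cumulative 624.2 mi)
D→E: 304.1 mi  (cumulative 928.3 mi)
E→F: 125.5 mi  (cumulative 1053.8 mi)
Total route length ≈ 1054 mi.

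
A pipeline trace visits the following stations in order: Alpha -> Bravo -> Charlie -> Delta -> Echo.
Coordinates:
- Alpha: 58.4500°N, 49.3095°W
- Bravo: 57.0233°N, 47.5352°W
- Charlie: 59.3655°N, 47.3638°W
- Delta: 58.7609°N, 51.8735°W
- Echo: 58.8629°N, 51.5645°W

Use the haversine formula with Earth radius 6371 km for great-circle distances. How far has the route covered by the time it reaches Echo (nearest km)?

738 km

Leg distances:
Alpha→Bravo: 190.4 km  (cumulative 190.4 km)
Bravo→Charlie: 260.6 km  (cumulative 451.0 km)
Charlie→Delta: 266.4 km  (cumulative 717.4 km)
Delta→Echo: 21.1 km  (cumulative 738.5 km)
Cumulative distance at Echo ≈ 738 km.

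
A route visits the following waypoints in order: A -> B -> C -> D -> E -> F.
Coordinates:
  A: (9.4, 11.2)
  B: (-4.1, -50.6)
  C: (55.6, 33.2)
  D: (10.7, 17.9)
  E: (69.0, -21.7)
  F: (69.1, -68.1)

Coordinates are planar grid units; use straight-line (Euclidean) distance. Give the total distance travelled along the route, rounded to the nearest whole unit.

Leg distances:
A→B: 63.3  (cumulative 63.3)
B→C: 102.9  (cumulative 166.1)
C→D: 47.4  (cumulative 213.6)
D→E: 70.5  (cumulative 284.1)
E→F: 46.4  (cumulative 330.5)
Total route length ≈ 330.

330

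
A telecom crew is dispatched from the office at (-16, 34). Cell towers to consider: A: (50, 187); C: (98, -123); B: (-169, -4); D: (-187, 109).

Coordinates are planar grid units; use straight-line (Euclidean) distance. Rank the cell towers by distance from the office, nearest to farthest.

B, A, D, C

Distances from the office:
B (-169, -4): 157.6
A (50, 187): 166.6
D (-187, 109): 186.7
C (98, -123): 194.0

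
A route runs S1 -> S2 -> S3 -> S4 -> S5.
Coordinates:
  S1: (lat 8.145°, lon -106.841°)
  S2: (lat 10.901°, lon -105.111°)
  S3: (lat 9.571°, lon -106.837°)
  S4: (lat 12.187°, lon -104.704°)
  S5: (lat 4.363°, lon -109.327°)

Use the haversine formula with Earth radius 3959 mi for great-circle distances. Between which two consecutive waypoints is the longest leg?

Leg distances:
S1→S2: 224.0 mi
S2→S3: 149.1 mi
S3→S4: 231.6 mi
S4→S5: 626.1 mi
The longest leg is S4–S5 at 626.1 mi.

S4–S5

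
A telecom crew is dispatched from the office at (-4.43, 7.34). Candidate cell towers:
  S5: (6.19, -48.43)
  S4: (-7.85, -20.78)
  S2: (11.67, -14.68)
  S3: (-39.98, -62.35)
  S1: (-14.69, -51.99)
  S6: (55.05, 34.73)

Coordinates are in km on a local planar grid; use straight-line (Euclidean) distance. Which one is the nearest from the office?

S2

Distances from the office ((-4.43, 7.34)):
S2: 27.3 km
S4: 28.3 km
S5: 56.8 km
S1: 60.2 km
S6: 65.5 km
S3: 78.2 km
The nearest is S2 at 27.3 km.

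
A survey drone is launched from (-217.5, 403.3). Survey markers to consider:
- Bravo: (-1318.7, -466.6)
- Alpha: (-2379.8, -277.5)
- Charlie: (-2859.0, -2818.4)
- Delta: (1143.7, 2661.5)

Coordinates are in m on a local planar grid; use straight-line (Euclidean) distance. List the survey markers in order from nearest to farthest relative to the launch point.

Computing each straight-line distance from (-217.5, 403.3):
Bravo (-1318.7, -466.6): 1403.3 m
Alpha (-2379.8, -277.5): 2266.9 m
Delta (1143.7, 2661.5): 2636.7 m
Charlie (-2859.0, -2818.4): 4166.2 m

Bravo, Alpha, Delta, Charlie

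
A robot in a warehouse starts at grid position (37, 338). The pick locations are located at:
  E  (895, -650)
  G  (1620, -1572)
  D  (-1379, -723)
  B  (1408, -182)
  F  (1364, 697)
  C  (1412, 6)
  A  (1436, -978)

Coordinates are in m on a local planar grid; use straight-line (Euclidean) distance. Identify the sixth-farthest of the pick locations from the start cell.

Distance to each, sorted:
G: 2480.7 m
A: 1920.7 m
D: 1769.4 m
B: 1466.3 m
C: 1414.5 m
F: 1374.7 m
E: 1308.6 m
The sixth-farthest is F at 1374.7 m.

F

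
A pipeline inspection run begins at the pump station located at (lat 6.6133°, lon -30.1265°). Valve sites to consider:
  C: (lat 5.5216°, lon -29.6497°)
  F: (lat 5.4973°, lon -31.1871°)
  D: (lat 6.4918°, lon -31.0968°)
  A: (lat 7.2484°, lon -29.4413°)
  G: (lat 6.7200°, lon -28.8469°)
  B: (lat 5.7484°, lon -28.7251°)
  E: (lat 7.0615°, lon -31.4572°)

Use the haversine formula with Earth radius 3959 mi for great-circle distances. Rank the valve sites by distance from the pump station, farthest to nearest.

B, F, E, G, C, D, A

Distance from the pump station at (lat 6.6133°, lon -30.1265°) to each:
B (lat 5.7484°, lon -28.7251°): 113.3 mi
F (lat 5.4973°, lon -31.1871°): 106.1 mi
E (lat 7.0615°, lon -31.4572°): 96.4 mi
G (lat 6.7200°, lon -28.8469°): 88.1 mi
C (lat 5.5216°, lon -29.6497°): 82.2 mi
D (lat 6.4918°, lon -31.0968°): 67.1 mi
A (lat 7.2484°, lon -29.4413°): 64.3 mi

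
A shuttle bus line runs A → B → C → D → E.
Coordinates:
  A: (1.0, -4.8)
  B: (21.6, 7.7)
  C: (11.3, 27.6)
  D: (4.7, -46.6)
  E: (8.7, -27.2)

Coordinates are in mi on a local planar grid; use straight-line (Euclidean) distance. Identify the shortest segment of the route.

Leg distances:
A→B: 24.1 mi
B→C: 22.4 mi
C→D: 74.5 mi
D→E: 19.8 mi
The shortest leg is D–E at 19.8 mi.

D–E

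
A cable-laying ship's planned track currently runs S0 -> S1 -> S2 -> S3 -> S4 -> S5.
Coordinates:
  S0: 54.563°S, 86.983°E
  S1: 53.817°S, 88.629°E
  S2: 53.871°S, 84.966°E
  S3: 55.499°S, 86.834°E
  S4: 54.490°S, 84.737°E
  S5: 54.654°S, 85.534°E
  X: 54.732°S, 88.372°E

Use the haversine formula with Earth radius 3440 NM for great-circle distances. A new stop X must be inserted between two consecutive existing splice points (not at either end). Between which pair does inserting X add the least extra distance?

Added distance for inserting X between each consecutive pair:
S0–S1: 31.8 NM
S1–S2: 55.9 NM
S2–S3: 82.8 NM
S3–S4: 103.0 NM
S4–S5: 196.4 NM
Smallest added distance is 31.8 NM, inserting between S0 and S1.

between S0 and S1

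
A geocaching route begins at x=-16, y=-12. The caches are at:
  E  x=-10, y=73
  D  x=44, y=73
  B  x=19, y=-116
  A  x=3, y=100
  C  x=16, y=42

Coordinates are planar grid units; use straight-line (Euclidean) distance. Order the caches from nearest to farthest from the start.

Distance from the start at x=-16, y=-12 to each:
C x=16, y=42: 62.8
E x=-10, y=73: 85.2
D x=44, y=73: 104.0
B x=19, y=-116: 109.7
A x=3, y=100: 113.6

C, E, D, B, A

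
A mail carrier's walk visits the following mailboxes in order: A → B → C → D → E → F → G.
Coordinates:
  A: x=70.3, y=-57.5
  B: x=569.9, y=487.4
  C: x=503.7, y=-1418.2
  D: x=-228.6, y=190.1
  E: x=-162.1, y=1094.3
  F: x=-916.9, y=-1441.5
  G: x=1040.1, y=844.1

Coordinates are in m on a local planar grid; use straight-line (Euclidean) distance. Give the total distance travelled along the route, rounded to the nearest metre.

10975 m

Leg distances:
A→B: 739.3 m  (cumulative 739.3 m)
B→C: 1906.7 m  (cumulative 2646.0 m)
C→D: 1767.2 m  (cumulative 4413.2 m)
D→E: 906.6 m  (cumulative 5319.8 m)
E→F: 2645.8 m  (cumulative 7965.6 m)
F→G: 3009.0 m  (cumulative 10974.5 m)
Total route length ≈ 10975 m.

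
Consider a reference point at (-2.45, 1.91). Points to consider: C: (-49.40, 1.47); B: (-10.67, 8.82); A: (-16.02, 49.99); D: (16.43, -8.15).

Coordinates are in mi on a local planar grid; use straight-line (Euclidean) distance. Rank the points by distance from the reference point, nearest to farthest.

Distance from the reference point at (-2.45, 1.91) to each:
B (-10.67, 8.82): 10.7 mi
D (16.43, -8.15): 21.4 mi
C (-49.40, 1.47): 47.0 mi
A (-16.02, 49.99): 50.0 mi

B, D, C, A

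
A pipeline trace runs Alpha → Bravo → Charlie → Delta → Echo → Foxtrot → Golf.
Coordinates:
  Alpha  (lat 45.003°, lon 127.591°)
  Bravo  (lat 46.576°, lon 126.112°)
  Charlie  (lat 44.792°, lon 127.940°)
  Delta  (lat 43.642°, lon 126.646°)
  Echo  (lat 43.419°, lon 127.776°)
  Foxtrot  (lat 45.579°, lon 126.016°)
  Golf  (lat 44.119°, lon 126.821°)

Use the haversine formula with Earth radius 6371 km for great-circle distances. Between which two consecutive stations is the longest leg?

Echo–Foxtrot

Leg distances:
Alpha→Bravo: 209.1 km
Bravo→Charlie: 243.9 km
Charlie→Delta: 164.3 km
Delta→Echo: 94.4 km
Echo→Foxtrot: 277.8 km
Foxtrot→Golf: 174.3 km
The longest leg is Echo–Foxtrot at 277.8 km.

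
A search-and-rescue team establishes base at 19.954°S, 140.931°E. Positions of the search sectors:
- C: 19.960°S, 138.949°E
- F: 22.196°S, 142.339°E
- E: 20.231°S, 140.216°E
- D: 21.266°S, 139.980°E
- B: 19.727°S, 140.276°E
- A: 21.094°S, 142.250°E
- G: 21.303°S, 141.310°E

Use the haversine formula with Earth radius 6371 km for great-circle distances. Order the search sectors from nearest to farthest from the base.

Computing each great-circle distance from 19.954°S, 140.931°E:
B 19.727°S, 140.276°E: 73.0 km
E 20.231°S, 140.216°E: 80.8 km
G 21.303°S, 141.310°E: 155.1 km
D 21.266°S, 139.980°E: 176.3 km
A 21.094°S, 142.250°E: 186.9 km
C 19.960°S, 138.949°E: 207.2 km
F 22.196°S, 142.339°E: 288.9 km

B, E, G, D, A, C, F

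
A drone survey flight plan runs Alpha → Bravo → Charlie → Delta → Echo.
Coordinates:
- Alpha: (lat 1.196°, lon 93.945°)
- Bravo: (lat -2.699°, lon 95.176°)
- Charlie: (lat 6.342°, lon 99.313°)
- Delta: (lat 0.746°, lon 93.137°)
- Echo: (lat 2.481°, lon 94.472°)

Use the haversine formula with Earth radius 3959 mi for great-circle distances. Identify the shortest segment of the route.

Leg distances:
Alpha→Bravo: 282.2 mi
Bravo→Charlie: 686.8 mi
Charlie→Delta: 575.1 mi
Delta→Echo: 151.2 mi
The shortest leg is Delta–Echo at 151.2 mi.

Delta–Echo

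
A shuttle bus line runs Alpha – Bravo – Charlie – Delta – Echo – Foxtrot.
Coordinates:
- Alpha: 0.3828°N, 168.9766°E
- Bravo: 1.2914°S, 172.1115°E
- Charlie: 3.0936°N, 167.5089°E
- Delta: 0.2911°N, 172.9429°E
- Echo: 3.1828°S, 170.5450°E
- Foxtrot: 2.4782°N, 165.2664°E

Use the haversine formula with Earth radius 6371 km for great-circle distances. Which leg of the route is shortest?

Leg distances:
Alpha→Bravo: 395.2 km
Bravo→Charlie: 706.7 km
Charlie→Delta: 679.6 km
Delta→Echo: 469.3 km
Echo→Foxtrot: 860.5 km
The shortest leg is Alpha–Bravo at 395.2 km.

Alpha–Bravo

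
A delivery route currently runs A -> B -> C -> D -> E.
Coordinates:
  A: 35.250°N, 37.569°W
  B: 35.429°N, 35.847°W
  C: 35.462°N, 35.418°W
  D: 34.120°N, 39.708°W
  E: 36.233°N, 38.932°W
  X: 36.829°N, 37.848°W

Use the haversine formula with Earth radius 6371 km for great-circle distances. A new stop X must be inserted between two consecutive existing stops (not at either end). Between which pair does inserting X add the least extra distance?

between C and D

Added distance for inserting X between each consecutive pair:
A–B: 257.7 km
B–C: 464.6 km
C–D: 191.8 km
D–E: 217.1 km
Smallest added distance is 191.8 km, inserting between C and D.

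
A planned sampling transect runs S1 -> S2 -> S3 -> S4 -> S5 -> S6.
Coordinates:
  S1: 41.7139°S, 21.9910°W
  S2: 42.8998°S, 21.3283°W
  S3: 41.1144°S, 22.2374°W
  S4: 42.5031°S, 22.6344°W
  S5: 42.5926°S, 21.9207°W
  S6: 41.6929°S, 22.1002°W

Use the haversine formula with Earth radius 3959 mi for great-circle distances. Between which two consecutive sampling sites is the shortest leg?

Leg distances:
S1→S2: 88.7 mi
S2→S3: 131.9 mi
S3→S4: 98.1 mi
S4→S5: 36.9 mi
S5→S6: 62.8 mi
The shortest leg is S4–S5 at 36.9 mi.

S4–S5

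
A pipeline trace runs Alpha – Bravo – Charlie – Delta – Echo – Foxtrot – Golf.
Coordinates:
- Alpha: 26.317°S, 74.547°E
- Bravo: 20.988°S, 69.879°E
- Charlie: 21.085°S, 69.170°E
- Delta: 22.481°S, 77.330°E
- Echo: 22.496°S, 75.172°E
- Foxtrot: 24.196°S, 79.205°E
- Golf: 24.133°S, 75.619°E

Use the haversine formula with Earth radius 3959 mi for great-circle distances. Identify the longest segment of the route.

Charlie–Delta

Leg distances:
Alpha→Bravo: 472.0 mi
Bravo→Charlie: 46.2 mi
Charlie→Delta: 532.3 mi
Delta→Echo: 137.8 mi
Echo→Foxtrot: 281.5 mi
Foxtrot→Golf: 226.1 mi
The longest leg is Charlie–Delta at 532.3 mi.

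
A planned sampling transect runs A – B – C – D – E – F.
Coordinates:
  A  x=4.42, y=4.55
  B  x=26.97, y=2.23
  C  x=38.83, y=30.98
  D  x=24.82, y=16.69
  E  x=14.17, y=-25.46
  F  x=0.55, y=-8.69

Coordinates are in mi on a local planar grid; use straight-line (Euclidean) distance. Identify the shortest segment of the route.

C–D

Leg distances:
A→B: 22.7 mi
B→C: 31.1 mi
C→D: 20.0 mi
D→E: 43.5 mi
E→F: 21.6 mi
The shortest leg is C–D at 20.0 mi.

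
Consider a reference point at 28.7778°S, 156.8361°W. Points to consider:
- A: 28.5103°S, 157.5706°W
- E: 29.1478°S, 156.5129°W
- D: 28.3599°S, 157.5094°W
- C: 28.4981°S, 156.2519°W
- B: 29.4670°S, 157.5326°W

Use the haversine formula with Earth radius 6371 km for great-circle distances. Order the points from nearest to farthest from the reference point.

E, C, A, D, B

Distance from the reference point at 28.7778°S, 156.8361°W to each:
E 29.1478°S, 156.5129°W: 51.8 km
C 28.4981°S, 156.2519°W: 64.9 km
A 28.5103°S, 157.5706°W: 77.6 km
D 28.3599°S, 157.5094°W: 80.5 km
B 29.4670°S, 157.5326°W: 102.2 km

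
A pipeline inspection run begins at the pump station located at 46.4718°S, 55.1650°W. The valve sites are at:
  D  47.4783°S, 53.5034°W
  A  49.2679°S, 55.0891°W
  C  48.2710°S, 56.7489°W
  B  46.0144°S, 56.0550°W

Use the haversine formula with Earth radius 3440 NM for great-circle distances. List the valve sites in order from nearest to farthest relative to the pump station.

B, D, C, A

Distances from the pump station:
B 46.0144°S, 56.0550°W: 46.0 NM
D 47.4783°S, 53.5034°W: 91.0 NM
C 48.2710°S, 56.7489°W: 125.8 NM
A 49.2679°S, 55.0891°W: 167.9 NM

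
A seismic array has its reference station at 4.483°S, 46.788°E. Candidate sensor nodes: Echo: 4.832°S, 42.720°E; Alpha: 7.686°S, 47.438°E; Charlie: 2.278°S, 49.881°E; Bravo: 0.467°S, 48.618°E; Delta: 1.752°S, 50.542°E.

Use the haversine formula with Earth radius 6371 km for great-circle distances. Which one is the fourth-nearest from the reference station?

Distance to each, sorted:
Alpha: 363.3 km
Charlie: 421.9 km
Echo: 452.5 km
Bravo: 490.6 km
Delta: 515.7 km
The fourth-nearest is Bravo at 490.6 km.

Bravo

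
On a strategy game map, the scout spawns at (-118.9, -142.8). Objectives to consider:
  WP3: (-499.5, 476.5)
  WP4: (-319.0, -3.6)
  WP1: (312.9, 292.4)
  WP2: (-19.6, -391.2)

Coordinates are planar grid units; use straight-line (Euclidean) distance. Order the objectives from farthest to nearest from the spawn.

Distance from the spawn at (-118.9, -142.8) to each:
WP3 (-499.5, 476.5): 726.9
WP1 (312.9, 292.4): 613.1
WP2 (-19.6, -391.2): 267.5
WP4 (-319.0, -3.6): 243.8

WP3, WP1, WP2, WP4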